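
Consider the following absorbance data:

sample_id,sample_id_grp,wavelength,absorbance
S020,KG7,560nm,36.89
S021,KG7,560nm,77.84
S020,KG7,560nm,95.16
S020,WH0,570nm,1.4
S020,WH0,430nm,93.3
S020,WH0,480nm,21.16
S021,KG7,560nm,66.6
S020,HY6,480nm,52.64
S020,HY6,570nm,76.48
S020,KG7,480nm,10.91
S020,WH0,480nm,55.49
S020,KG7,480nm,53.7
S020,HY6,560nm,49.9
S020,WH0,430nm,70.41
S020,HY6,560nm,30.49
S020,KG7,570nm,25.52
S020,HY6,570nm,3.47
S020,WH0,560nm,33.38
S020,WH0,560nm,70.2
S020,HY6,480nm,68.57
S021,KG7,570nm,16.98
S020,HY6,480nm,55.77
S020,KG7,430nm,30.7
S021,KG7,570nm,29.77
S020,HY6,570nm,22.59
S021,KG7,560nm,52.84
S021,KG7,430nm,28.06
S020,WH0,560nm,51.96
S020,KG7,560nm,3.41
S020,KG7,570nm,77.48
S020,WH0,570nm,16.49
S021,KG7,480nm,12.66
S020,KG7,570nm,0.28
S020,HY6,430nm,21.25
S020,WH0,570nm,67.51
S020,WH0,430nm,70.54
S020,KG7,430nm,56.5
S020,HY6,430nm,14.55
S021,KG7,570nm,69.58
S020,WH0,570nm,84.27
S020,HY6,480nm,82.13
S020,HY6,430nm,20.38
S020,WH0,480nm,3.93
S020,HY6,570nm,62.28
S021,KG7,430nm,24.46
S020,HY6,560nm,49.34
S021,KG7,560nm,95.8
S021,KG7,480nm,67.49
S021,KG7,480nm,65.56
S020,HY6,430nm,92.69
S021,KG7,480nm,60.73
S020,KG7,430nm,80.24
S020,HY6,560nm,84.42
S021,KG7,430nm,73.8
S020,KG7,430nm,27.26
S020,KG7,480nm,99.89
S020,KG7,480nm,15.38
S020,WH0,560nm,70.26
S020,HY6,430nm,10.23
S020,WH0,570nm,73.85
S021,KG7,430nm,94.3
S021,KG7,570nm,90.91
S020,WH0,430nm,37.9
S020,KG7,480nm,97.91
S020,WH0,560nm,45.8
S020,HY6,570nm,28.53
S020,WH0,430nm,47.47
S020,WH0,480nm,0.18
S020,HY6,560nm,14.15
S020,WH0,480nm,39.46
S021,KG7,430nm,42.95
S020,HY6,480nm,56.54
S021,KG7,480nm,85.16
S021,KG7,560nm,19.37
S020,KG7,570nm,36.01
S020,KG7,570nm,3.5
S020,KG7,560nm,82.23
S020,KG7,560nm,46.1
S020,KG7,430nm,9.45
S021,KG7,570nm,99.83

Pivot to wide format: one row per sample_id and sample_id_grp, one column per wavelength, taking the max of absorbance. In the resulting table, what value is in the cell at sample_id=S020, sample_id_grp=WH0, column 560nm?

70.26

Rows with sample_id=S020, sample_id_grp=WH0 and wavelength=560nm: absorbance values are 33.38, 70.2, 51.96, 70.26, 45.8.
max(33.38, 70.2, 51.96, 70.26, 45.8) = 70.26.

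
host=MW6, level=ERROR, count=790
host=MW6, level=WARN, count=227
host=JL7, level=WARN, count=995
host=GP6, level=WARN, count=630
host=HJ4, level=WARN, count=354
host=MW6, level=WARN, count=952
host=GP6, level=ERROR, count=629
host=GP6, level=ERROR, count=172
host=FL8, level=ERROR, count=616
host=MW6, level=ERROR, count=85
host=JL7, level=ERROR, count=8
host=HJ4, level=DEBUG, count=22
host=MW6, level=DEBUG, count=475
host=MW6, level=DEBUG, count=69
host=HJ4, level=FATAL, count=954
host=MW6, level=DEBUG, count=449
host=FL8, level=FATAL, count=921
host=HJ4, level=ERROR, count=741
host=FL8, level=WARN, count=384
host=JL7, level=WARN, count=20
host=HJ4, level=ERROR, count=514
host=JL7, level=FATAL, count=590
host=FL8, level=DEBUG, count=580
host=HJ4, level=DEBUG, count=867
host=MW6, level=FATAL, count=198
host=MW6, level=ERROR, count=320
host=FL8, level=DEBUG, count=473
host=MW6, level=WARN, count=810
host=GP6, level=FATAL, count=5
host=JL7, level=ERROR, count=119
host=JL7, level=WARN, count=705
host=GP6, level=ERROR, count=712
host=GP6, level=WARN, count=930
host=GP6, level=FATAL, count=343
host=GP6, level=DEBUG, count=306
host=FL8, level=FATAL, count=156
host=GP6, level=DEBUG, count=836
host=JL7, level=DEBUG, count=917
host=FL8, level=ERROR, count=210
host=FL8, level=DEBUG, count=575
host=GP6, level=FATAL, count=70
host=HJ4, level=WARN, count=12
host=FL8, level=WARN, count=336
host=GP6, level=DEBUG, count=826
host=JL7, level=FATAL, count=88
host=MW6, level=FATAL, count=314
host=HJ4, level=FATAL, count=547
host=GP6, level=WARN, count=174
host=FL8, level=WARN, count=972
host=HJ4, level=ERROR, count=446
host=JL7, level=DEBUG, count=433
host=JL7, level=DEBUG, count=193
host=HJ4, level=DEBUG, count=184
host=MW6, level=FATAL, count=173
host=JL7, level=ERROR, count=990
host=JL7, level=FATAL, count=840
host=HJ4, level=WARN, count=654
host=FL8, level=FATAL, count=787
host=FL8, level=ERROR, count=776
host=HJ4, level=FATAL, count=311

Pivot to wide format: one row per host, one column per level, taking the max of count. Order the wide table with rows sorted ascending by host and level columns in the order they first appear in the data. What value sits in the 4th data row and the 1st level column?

With rows sorted ascending by host, row 4 is host=JL7. level columns in first-appearance order: ERROR, WARN, DEBUG, FATAL; column 1 is ERROR.
Long rows with host=JL7, level=ERROR: max(8, 119, 990) = 990.

990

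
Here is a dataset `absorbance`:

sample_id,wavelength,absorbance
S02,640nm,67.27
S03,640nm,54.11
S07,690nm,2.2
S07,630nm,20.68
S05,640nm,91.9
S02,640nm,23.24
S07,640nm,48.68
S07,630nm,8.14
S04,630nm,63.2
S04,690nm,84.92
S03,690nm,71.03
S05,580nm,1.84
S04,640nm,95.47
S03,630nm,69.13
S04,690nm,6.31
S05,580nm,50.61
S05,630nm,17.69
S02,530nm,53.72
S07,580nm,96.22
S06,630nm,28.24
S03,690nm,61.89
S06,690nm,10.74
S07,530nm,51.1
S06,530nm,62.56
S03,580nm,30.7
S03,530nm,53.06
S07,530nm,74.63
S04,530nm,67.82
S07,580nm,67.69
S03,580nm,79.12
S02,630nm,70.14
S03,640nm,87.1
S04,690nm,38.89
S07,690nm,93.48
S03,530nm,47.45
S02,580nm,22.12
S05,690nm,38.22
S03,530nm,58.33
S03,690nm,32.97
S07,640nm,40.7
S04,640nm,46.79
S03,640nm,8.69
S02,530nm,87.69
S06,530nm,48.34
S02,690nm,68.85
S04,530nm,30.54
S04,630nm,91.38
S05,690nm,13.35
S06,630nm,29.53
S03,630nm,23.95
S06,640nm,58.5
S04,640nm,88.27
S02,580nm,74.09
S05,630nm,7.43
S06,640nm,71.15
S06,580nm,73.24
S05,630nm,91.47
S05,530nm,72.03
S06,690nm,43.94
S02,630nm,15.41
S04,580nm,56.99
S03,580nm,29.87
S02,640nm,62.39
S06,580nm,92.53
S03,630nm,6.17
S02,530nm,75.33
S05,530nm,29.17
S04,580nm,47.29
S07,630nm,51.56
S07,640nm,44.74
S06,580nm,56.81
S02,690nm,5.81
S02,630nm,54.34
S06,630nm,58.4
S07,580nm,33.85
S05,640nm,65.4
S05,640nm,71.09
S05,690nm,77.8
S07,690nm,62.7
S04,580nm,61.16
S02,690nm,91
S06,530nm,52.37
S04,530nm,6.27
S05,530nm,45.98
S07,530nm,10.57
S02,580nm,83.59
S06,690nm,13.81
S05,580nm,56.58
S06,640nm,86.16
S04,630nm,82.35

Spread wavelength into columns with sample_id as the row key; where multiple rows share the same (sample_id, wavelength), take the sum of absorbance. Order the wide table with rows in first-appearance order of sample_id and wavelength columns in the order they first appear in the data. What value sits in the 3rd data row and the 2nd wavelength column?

158.38

With rows in first-appearance order of sample_id, row 3 is sample_id=S07. wavelength columns in first-appearance order: 640nm, 690nm, 630nm, 580nm, 530nm; column 2 is 690nm.
Long rows with sample_id=S07, wavelength=690nm: 2.2 + 93.48 + 62.7 = 158.38.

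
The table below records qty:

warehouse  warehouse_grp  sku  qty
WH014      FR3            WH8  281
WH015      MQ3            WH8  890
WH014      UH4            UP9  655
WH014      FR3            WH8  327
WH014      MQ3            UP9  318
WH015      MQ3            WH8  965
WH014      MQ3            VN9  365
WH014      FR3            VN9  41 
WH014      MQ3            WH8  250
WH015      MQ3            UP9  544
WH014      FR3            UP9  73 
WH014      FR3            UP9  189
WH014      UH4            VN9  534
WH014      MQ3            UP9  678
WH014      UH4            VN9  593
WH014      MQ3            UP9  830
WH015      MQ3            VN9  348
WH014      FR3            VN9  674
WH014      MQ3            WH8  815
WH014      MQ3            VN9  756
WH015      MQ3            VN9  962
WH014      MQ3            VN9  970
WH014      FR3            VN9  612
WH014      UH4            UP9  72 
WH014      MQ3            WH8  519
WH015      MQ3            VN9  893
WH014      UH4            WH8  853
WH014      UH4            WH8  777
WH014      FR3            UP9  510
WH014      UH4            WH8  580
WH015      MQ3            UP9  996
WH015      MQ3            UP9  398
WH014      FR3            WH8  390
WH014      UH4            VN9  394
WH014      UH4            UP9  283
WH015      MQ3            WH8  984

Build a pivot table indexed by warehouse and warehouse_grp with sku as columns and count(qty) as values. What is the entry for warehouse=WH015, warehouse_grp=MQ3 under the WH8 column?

3

Rows with warehouse=WH015, warehouse_grp=MQ3 and sku=WH8: qty values are 890, 965, 984.
3 rows match — count = 3.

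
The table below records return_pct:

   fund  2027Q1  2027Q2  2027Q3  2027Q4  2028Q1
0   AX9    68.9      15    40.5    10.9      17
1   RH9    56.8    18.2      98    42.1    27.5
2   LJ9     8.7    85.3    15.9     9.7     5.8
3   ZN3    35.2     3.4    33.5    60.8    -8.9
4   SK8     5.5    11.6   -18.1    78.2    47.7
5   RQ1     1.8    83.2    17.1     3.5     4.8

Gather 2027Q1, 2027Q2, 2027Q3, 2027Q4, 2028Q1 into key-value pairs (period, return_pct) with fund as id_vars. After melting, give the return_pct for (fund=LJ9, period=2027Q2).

Unpivoting turns each (fund, wide-column) pair into one long row.
The wide cell at row LJ9, column 2027Q2 holds 85.3, so the long row (LJ9, 2027Q2) has return_pct=85.3.

85.3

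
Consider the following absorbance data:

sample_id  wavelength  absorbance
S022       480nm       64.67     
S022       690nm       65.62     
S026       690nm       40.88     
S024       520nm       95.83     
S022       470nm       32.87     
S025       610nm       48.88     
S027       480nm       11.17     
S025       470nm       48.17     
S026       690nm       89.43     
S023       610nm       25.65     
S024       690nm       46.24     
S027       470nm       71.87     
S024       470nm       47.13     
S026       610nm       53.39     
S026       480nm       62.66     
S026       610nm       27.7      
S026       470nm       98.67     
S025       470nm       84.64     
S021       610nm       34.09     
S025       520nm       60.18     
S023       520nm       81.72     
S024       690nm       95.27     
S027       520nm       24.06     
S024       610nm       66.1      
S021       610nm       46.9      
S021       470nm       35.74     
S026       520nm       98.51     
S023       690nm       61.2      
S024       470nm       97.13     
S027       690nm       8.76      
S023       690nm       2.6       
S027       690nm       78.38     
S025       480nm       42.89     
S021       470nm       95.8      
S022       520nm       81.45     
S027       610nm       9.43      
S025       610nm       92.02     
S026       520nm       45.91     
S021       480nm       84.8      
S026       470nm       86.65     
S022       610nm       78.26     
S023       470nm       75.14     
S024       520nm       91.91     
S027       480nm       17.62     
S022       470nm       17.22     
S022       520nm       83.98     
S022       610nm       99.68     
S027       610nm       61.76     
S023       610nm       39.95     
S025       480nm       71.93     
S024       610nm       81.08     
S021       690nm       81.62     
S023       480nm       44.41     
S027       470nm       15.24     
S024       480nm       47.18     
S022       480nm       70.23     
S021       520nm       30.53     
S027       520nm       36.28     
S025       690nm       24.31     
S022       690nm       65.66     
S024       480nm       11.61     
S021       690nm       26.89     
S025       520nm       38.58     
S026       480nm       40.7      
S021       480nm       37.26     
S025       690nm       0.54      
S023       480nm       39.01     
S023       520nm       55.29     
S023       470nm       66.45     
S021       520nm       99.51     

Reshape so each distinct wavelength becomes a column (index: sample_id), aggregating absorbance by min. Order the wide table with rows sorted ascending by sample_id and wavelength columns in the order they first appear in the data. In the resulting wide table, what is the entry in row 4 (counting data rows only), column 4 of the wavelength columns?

With rows sorted ascending by sample_id, row 4 is sample_id=S024. wavelength columns in first-appearance order: 480nm, 690nm, 520nm, 470nm, 610nm; column 4 is 470nm.
Long rows with sample_id=S024, wavelength=470nm: min(47.13, 97.13) = 47.13.

47.13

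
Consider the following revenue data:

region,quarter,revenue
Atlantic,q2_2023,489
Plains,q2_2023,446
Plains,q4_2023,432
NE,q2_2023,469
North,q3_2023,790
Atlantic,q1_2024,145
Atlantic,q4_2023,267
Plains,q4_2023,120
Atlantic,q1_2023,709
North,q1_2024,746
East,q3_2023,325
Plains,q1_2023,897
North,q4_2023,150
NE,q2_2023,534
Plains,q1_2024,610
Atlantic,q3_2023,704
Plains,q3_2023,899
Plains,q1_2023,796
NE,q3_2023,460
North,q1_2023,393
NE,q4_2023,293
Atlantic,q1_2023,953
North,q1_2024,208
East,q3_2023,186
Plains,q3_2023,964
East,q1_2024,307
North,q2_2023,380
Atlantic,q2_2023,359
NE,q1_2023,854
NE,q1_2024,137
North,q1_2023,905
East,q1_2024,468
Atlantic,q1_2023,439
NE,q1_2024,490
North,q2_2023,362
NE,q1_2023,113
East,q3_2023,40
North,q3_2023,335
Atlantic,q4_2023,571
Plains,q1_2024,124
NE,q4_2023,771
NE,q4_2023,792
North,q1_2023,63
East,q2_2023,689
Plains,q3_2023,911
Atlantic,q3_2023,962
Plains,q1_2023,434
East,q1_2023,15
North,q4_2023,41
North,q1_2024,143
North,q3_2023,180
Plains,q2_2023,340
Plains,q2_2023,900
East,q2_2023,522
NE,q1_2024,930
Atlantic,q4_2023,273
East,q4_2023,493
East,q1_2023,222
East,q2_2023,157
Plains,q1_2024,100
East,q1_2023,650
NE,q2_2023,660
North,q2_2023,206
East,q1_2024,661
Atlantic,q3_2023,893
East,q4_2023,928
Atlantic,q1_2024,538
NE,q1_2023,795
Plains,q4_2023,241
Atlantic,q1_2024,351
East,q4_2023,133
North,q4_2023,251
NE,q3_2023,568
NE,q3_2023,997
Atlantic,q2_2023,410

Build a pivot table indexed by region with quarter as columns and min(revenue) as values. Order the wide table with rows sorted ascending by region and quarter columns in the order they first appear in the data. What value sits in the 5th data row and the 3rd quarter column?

899

With rows sorted ascending by region, row 5 is region=Plains. quarter columns in first-appearance order: q2_2023, q4_2023, q3_2023, q1_2024, q1_2023; column 3 is q3_2023.
Long rows with region=Plains, quarter=q3_2023: min(899, 964, 911) = 899.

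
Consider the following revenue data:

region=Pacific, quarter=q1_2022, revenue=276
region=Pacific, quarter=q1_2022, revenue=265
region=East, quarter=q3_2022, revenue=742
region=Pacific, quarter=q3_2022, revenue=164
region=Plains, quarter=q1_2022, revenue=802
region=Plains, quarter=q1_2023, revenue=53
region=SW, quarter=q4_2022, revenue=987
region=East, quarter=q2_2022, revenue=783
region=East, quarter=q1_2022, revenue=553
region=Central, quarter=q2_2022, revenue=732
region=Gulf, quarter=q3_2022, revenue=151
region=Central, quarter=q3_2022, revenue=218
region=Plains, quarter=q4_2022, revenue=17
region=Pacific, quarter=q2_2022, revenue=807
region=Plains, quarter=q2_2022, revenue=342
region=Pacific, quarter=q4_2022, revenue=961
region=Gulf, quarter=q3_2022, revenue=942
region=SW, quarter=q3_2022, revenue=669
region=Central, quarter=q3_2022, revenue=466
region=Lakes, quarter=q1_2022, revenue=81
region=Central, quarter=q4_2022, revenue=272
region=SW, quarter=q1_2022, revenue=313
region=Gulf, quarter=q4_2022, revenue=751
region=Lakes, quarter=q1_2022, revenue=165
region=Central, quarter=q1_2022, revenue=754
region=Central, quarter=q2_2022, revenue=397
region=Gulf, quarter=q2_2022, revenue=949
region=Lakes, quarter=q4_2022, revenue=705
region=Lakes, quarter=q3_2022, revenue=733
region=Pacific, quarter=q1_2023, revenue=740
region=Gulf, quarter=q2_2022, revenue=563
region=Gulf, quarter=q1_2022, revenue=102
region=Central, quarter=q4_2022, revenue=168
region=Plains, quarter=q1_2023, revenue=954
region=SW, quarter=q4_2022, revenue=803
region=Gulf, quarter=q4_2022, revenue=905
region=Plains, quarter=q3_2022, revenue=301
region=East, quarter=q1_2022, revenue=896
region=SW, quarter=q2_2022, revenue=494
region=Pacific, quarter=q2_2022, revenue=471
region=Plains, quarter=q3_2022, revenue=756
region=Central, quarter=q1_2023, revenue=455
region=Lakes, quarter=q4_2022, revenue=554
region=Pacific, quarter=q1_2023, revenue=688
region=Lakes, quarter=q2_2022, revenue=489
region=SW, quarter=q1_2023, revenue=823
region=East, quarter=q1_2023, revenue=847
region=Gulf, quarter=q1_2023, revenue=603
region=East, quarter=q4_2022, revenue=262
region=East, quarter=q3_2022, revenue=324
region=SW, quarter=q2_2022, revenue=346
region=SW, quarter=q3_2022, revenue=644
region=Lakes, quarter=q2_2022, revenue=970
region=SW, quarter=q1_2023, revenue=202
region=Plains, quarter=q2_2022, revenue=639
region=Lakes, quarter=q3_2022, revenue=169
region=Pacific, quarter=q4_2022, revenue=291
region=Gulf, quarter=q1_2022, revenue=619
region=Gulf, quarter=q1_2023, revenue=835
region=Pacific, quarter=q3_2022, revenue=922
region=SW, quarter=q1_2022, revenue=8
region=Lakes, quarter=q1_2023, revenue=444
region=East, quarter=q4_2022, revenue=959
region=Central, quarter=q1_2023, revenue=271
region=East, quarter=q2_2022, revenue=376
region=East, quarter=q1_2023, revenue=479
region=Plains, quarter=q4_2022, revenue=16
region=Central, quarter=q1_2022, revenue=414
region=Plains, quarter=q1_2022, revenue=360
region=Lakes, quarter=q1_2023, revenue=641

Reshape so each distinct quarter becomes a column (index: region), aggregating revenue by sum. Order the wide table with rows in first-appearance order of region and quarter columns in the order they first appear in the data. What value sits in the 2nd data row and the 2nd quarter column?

1066

With rows in first-appearance order of region, row 2 is region=East. quarter columns in first-appearance order: q1_2022, q3_2022, q1_2023, q4_2022, q2_2022; column 2 is q3_2022.
Long rows with region=East, quarter=q3_2022: 742 + 324 = 1066.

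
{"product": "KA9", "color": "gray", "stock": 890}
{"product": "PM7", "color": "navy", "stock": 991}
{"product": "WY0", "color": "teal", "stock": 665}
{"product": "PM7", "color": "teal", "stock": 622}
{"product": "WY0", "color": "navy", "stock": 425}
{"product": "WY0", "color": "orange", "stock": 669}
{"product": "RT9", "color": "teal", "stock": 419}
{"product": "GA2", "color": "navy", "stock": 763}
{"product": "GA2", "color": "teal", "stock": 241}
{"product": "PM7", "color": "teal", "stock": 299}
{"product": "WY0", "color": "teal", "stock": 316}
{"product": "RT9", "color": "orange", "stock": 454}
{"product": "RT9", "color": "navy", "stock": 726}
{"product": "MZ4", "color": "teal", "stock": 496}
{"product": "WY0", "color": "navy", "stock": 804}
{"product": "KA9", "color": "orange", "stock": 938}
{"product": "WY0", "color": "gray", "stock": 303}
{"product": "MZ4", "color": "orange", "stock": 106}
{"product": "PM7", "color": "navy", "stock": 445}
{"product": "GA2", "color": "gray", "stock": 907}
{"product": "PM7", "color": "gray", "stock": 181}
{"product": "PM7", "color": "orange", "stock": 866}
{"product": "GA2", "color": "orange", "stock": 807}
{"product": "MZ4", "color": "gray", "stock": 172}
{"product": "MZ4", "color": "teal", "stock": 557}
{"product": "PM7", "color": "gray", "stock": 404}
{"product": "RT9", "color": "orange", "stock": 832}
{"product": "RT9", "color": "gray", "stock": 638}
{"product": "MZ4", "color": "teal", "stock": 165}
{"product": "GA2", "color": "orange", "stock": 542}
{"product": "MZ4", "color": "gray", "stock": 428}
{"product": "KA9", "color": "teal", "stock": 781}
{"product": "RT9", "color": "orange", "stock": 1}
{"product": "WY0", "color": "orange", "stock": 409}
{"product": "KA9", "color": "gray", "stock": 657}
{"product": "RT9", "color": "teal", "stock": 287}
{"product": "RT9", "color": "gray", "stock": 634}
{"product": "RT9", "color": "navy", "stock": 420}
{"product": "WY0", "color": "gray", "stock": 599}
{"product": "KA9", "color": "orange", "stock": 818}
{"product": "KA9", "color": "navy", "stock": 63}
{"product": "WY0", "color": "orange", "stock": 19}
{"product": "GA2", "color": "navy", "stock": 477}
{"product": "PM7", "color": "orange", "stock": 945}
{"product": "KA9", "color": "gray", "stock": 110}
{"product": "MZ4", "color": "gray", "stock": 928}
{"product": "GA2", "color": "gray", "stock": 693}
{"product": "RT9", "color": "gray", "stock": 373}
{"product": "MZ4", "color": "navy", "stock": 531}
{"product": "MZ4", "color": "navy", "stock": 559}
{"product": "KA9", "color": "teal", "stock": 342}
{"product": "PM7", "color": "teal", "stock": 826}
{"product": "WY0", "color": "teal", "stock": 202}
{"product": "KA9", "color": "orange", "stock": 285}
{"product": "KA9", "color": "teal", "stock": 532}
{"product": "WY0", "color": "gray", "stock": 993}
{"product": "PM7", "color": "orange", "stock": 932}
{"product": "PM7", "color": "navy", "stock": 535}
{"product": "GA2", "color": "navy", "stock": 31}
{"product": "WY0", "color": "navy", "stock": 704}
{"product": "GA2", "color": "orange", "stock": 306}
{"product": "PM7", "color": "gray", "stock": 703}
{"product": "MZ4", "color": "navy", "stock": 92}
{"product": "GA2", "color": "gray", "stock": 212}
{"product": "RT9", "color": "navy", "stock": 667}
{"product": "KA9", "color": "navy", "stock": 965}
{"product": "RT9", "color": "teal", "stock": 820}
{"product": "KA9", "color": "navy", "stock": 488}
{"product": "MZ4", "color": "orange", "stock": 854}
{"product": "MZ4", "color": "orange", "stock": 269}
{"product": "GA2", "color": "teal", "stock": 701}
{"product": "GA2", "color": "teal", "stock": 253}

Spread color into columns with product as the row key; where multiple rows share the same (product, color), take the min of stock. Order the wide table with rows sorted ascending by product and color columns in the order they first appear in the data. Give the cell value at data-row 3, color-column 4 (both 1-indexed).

106

With rows sorted ascending by product, row 3 is product=MZ4. color columns in first-appearance order: gray, navy, teal, orange; column 4 is orange.
Long rows with product=MZ4, color=orange: min(106, 854, 269) = 106.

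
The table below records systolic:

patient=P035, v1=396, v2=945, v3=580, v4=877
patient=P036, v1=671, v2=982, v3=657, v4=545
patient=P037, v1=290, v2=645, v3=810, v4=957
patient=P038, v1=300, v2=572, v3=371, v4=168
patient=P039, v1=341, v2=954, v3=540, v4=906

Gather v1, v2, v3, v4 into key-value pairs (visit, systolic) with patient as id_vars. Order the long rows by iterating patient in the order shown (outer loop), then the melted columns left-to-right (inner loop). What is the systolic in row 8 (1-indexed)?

20 rows total (5 × 4). Row 8: index ⌊(8-1)/4⌋ = 1 into patient → P036; (8-1) mod 4 = 3 into the melted columns → v4.
So row 8 is (P036, v4, 545); systolic = 545.

545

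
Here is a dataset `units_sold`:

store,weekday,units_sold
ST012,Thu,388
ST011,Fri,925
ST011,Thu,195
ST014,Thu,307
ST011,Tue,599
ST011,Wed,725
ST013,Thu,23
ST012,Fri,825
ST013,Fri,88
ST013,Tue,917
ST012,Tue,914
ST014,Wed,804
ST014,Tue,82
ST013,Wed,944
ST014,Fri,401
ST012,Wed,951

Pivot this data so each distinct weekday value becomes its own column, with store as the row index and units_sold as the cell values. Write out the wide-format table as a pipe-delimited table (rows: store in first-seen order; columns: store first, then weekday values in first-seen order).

| store | Thu | Fri | Tue | Wed |
| ST012 | 388 | 825 | 914 | 951 |
| ST011 | 195 | 925 | 599 | 725 |
| ST014 | 307 | 401 | 82 | 804 |
| ST013 | 23 | 88 | 917 | 944 |

Columns: store plus the 4 distinct weekday values (Thu, Fri, Tue, Wed).
For example, row ST012 column Thu takes units_sold=388 from the long row (ST012, Thu).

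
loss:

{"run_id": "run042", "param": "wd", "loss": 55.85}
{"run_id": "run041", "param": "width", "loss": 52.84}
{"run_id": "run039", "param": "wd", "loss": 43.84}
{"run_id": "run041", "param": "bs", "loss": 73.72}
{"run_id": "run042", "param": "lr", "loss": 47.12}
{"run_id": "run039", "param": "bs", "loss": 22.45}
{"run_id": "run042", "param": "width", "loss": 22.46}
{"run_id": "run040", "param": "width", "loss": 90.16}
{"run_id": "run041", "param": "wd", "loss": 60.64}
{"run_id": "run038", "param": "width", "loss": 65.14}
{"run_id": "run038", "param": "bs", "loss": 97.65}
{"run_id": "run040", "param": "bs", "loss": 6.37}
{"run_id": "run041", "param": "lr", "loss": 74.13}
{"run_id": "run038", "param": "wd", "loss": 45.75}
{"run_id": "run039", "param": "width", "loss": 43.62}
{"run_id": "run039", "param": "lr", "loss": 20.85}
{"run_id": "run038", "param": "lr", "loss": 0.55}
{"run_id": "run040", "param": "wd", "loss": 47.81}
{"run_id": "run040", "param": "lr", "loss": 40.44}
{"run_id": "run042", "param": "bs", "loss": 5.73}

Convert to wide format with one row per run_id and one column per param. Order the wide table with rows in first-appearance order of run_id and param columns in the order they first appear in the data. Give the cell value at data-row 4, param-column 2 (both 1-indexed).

With rows in first-appearance order of run_id, row 4 is run_id=run040. param columns in first-appearance order: wd, width, bs, lr; column 2 is width.
Long rows with run_id=run040, param=width: loss = 90.16.

90.16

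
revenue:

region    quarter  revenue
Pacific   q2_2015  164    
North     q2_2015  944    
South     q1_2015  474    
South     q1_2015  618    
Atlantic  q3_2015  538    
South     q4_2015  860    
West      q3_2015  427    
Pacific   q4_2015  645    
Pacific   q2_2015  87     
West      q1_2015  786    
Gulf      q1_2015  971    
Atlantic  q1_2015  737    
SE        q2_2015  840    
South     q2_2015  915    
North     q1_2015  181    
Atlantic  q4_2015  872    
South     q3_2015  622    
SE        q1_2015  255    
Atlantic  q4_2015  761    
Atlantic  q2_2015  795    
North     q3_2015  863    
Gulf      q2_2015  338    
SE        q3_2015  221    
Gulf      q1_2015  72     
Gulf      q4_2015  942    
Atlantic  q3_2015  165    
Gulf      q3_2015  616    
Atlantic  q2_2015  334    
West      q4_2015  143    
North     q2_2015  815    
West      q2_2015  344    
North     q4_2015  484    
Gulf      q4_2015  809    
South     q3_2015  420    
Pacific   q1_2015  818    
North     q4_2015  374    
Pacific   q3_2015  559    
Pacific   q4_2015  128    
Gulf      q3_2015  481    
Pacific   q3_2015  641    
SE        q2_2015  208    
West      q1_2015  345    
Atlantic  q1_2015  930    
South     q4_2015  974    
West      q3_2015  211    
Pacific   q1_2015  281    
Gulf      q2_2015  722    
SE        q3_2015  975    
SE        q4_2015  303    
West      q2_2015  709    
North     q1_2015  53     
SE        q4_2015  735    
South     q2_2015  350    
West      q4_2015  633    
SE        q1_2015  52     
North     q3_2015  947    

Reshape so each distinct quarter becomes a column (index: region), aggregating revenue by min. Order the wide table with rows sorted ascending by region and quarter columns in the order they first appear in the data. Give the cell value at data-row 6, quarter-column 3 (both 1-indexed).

420

With rows sorted ascending by region, row 6 is region=South. quarter columns in first-appearance order: q2_2015, q1_2015, q3_2015, q4_2015; column 3 is q3_2015.
Long rows with region=South, quarter=q3_2015: min(622, 420) = 420.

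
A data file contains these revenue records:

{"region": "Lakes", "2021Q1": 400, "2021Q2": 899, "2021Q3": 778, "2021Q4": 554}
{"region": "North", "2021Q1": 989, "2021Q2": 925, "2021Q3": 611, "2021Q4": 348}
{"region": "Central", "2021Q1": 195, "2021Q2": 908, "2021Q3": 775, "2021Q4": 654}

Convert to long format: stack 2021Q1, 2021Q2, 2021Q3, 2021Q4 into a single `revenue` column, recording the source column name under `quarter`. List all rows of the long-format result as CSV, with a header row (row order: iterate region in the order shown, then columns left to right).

Each (region, column) pair becomes one row: 3 × 4 = 12 rows.
For example, (Lakes, 2021Q1) → revenue=400.

region,quarter,revenue
Lakes,2021Q1,400
Lakes,2021Q2,899
Lakes,2021Q3,778
Lakes,2021Q4,554
North,2021Q1,989
North,2021Q2,925
North,2021Q3,611
North,2021Q4,348
Central,2021Q1,195
Central,2021Q2,908
Central,2021Q3,775
Central,2021Q4,654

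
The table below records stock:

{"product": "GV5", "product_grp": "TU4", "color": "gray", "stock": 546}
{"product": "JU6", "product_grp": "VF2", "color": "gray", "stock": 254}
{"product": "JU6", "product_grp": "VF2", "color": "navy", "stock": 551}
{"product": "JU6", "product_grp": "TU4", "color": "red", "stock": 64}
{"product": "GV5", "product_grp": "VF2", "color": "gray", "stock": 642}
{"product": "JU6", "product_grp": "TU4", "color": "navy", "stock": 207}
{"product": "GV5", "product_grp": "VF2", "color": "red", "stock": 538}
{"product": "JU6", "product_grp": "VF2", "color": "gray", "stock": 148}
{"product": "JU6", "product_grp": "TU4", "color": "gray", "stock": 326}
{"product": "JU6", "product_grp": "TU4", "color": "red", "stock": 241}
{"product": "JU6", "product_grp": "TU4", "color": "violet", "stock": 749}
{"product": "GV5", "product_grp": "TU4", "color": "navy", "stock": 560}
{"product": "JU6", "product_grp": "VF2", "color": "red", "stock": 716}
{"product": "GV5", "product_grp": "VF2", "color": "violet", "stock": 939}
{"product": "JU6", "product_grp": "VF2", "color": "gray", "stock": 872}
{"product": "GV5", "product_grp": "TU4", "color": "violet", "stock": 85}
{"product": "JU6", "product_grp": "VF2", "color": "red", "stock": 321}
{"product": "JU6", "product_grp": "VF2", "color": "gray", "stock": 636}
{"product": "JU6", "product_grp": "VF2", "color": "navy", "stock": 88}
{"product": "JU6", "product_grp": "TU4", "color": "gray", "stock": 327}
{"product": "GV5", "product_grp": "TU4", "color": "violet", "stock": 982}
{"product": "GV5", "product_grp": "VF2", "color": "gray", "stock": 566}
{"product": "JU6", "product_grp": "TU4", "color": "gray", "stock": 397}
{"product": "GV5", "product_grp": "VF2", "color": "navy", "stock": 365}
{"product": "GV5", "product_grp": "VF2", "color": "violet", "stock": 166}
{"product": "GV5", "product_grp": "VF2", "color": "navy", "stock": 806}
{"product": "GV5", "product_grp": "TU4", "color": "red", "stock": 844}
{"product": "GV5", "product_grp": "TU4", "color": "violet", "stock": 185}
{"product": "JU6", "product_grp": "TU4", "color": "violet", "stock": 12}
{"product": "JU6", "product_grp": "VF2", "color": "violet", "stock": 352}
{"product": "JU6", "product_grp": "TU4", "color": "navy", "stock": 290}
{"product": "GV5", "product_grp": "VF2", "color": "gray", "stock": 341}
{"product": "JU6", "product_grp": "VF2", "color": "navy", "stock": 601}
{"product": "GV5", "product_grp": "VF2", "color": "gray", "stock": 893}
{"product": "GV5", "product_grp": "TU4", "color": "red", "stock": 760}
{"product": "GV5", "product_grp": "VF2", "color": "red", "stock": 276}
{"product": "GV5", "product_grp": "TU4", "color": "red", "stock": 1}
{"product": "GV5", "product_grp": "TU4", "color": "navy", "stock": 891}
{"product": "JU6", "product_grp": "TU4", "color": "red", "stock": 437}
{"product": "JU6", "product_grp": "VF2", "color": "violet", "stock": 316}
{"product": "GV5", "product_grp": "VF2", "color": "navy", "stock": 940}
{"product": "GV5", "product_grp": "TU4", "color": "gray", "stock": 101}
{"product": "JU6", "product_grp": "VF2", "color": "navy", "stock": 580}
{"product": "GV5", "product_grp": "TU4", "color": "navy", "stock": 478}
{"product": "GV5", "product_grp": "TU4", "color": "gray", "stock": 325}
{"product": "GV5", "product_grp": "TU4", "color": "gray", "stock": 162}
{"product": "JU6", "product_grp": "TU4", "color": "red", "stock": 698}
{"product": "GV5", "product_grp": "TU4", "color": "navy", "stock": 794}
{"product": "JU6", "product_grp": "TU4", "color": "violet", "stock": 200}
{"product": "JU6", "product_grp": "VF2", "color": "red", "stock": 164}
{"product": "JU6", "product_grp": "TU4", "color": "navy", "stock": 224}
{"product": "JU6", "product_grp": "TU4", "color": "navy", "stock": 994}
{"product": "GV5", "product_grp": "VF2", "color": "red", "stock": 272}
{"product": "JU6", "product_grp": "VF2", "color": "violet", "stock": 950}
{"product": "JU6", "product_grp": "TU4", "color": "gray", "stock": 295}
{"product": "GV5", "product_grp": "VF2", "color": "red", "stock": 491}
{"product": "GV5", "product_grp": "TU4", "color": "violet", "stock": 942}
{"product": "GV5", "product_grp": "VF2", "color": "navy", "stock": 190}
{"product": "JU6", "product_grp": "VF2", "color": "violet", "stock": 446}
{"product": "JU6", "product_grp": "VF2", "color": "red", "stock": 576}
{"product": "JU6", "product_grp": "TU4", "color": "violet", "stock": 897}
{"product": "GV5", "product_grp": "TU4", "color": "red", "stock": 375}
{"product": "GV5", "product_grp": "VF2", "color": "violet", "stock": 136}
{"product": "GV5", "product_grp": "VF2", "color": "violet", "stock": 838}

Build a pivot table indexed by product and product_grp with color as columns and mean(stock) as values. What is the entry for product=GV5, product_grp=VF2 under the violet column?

Rows with product=GV5, product_grp=VF2 and color=violet: stock values are 939, 166, 136, 838.
(939 + 166 + 136 + 838) / 4 = 519.75.

519.75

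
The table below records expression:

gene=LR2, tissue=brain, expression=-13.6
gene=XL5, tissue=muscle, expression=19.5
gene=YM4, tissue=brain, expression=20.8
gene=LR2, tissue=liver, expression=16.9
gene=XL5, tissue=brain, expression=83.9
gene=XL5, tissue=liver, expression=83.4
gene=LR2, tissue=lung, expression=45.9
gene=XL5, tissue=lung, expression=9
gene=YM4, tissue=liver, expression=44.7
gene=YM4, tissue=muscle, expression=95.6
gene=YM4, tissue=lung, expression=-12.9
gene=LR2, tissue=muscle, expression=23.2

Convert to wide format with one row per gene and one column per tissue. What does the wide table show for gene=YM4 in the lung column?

Wide layout: rows indexed by gene, columns are the 4 distinct tissue values (brain, muscle, liver, lung).
Cell (gene=YM4, tissue=lung) draws from the long row where gene=YM4 and tissue=lung, which has expression=-12.9.

-12.9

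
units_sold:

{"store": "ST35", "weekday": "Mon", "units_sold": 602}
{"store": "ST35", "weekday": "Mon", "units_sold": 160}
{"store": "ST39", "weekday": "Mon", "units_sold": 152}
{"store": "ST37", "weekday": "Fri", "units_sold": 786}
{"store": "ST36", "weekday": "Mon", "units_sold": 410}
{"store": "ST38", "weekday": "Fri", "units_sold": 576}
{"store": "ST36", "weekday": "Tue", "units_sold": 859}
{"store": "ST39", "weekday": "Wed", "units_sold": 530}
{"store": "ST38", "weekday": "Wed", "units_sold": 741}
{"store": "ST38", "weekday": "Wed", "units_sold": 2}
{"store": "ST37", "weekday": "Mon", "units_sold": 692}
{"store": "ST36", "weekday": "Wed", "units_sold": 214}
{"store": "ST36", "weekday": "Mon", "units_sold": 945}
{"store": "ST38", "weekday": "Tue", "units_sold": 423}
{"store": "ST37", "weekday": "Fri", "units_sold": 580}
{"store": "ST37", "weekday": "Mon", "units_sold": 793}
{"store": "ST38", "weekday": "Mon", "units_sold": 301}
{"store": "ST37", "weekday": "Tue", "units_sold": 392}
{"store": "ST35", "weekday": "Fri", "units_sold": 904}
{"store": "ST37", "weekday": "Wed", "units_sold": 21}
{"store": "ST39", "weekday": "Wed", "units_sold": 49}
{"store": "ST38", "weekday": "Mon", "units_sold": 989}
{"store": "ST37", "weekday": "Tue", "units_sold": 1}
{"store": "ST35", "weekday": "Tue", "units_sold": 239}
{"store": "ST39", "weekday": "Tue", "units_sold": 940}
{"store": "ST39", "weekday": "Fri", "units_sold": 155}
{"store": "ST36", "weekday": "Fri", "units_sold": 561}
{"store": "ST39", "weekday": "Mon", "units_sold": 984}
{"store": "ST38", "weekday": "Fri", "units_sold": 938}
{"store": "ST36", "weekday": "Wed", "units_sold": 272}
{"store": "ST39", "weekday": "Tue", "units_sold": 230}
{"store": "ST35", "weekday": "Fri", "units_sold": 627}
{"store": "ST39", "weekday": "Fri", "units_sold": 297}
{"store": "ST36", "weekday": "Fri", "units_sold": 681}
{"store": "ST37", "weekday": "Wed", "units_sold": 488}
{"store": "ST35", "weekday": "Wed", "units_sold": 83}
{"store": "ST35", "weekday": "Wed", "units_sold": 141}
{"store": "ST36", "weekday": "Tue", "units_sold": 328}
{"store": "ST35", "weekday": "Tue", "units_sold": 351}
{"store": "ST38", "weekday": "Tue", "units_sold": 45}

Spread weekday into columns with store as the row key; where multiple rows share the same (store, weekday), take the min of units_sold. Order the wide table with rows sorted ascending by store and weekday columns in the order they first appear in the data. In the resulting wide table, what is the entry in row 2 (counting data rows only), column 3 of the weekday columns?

With rows sorted ascending by store, row 2 is store=ST36. weekday columns in first-appearance order: Mon, Fri, Tue, Wed; column 3 is Tue.
Long rows with store=ST36, weekday=Tue: min(859, 328) = 328.

328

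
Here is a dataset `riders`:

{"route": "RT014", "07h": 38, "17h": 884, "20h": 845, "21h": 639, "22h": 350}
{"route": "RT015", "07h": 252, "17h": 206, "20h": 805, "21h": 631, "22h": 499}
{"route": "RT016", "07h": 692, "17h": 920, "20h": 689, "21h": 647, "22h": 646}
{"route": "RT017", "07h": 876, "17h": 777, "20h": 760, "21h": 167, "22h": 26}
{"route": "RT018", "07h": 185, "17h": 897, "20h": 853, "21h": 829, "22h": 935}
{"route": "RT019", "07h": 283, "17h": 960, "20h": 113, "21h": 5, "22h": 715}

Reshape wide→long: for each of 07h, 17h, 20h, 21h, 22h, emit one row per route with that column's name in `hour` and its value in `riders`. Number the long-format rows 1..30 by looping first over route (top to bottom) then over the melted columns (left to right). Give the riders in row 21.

30 rows total (6 × 5). Row 21: index ⌊(21-1)/5⌋ = 4 into route → RT018; (21-1) mod 5 = 0 into the melted columns → 07h.
So row 21 is (RT018, 07h, 185); riders = 185.

185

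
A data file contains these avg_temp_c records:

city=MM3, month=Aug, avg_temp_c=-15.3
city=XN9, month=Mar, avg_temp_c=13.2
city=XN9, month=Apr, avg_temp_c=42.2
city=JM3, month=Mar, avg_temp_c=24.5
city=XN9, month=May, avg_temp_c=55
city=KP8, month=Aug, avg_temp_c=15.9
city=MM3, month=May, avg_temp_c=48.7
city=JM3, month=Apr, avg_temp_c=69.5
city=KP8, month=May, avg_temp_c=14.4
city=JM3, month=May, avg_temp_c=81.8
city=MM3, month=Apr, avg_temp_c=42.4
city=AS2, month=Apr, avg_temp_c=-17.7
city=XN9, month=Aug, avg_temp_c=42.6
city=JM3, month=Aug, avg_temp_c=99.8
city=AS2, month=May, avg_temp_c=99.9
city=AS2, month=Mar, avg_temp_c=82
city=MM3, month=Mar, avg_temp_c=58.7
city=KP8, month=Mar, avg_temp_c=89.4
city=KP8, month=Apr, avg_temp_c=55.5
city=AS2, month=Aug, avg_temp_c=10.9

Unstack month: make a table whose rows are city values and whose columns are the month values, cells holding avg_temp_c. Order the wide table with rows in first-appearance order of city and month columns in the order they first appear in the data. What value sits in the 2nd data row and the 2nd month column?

With rows in first-appearance order of city, row 2 is city=XN9. month columns in first-appearance order: Aug, Mar, Apr, May; column 2 is Mar.
Long rows with city=XN9, month=Mar: avg_temp_c = 13.2.

13.2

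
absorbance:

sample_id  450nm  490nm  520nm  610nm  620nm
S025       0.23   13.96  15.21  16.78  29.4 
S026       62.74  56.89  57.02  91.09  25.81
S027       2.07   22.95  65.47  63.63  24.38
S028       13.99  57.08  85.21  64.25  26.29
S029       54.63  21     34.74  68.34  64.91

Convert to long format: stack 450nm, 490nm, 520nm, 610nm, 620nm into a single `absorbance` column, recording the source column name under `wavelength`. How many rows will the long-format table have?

25

5 sample_id values × 5 melted columns = 25 rows.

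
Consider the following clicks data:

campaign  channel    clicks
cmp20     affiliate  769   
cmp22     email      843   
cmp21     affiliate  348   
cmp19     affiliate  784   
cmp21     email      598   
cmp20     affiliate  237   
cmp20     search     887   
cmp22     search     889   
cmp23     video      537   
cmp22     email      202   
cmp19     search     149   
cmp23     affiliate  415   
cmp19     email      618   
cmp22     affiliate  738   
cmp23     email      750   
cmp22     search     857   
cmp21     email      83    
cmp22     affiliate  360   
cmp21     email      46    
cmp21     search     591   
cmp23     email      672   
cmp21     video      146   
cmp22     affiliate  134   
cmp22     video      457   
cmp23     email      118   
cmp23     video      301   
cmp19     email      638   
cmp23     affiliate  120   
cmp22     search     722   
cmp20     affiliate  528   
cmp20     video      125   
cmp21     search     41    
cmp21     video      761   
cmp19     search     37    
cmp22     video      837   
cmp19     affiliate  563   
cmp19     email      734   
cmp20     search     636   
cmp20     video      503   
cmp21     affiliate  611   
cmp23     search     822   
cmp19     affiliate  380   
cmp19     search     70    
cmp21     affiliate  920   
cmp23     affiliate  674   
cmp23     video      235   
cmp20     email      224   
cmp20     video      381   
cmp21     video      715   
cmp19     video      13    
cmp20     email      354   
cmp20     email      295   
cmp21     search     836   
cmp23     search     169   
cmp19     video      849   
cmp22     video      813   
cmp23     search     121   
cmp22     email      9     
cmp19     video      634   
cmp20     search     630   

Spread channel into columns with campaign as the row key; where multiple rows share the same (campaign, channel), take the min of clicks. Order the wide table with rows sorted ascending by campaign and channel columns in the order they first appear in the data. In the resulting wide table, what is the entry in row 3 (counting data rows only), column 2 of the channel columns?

46

With rows sorted ascending by campaign, row 3 is campaign=cmp21. channel columns in first-appearance order: affiliate, email, search, video; column 2 is email.
Long rows with campaign=cmp21, channel=email: min(598, 83, 46) = 46.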